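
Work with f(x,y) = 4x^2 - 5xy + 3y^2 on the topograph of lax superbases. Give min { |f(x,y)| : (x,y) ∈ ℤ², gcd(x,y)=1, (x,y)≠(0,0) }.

translate: b→3 (≡-5 mod 8), so (4,-5,3)→(4,3,2)
flip: (4,3,2)→(2,-3,4)
translate: b→1 (≡-3 mod 4), so (2,-3,4)→(2,1,3)
reduced (well bottom): (2,1,3) with a≤c, −a<b≤a
well minimum = a = 2

2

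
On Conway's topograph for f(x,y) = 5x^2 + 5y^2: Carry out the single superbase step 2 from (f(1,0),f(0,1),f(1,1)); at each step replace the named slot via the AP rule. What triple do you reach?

start (5,5,10) = (f(1,0),f(0,1),f(1,1))
replace slot 2: 2·(5+10) − 5 = 25 → (5,25,10)

5,25,10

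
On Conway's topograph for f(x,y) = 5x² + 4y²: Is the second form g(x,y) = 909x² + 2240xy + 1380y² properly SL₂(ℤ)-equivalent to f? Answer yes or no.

D₁ = -80, D₂ = -80
f: flip: (5,0,4)→(4,0,5)
f: reduced (well bottom): (4,0,5) with a≤c, −a<b≤a
g: translate: b→422 (≡2240 mod 1818), so (909,2240,1380)→(909,422,49)
g: flip: (909,422,49)→(49,-422,909)
g: translate: b→-30 (≡-422 mod 98), so (49,-422,909)→(49,-30,5)
g: flip: (49,-30,5)→(5,30,49)
g: translate: b→0 (≡30 mod 10), so (5,30,49)→(5,0,4)
g: flip: (5,0,4)→(4,0,5)
g: reduced (well bottom): (4,0,5) with a≤c, −a<b≤a
reduced forms (4, 0, 5) vs (4, 0, 5) ⇒ equivalent

yes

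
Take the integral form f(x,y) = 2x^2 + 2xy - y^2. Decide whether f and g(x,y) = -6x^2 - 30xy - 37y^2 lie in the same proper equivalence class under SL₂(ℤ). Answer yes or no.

D₁ = 12, D₂ = 12
river cycle of f (length 2): (-1, 2, 2), (2, 2, -1)
river cycle of g (length 2): (-1, 2, 2), (2, 2, -1)
cycles coincide ⇒ equivalent

yes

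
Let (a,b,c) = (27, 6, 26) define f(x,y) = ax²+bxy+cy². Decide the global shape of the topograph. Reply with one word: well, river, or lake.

D = b²−4ac = 6² − 4·27·26 = -2772
D < 0 ⇒ definite ⇒ every region one sign ⇒ single well

well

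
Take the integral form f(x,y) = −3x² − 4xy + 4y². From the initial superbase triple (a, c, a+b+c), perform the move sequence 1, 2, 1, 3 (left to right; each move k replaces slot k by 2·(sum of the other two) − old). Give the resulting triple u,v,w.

start (-3,4,-3) = (f(1,0),f(0,1),f(1,1))
replace slot 1: 2·(4+(-3)) − (-3) = 5 → (5,4,-3)
replace slot 2: 2·(5+(-3)) − 4 = 0 → (5,0,-3)
replace slot 1: 2·(0+(-3)) − 5 = -11 → (-11,0,-3)
replace slot 3: 2·((-11)+0) − (-3) = -19 → (-11,0,-19)

-11,0,-19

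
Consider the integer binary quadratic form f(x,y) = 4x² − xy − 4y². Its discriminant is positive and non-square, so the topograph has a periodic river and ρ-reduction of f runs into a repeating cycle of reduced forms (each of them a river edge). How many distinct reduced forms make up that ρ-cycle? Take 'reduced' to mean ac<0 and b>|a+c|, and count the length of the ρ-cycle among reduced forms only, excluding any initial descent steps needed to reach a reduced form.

D = 65, ⌊√D⌋ = 8
descent: ρ → (-4,1,4)  [lands on river]
river: ρ → (4,7,-1)
river: ρ → (-1,7,4)
river: ρ → (4,1,-4)
river: ρ → (-4,7,1)
river: ρ → (1,7,-4)
ρ-cycle length = 6 (tail of 1 descent step not counted)

6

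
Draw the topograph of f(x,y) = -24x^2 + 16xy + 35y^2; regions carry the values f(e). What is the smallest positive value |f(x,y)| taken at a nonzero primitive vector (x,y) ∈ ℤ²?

river: ρ → (35,54,-5)
river: ρ → (-5,56,24)
river: ρ → (24,40,-21)
river: ρ → (-21,44,20)
river: ρ → (20,36,-29)
river: ρ → (-29,22,27)
river: ρ → (27,32,-24)
river: ρ → (-24,16,35)
closes: descent 0, river 8
min |a| on river = 5

5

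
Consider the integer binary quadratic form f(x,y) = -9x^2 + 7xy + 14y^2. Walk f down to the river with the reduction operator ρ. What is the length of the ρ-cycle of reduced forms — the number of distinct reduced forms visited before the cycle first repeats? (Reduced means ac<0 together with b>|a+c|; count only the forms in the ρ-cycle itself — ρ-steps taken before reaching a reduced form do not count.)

D = 553, ⌊√D⌋ = 23
river: ρ → (14,21,-2)
river: ρ → (-2,23,3)
river: ρ → (3,19,-16)
river: ρ → (-16,13,6)
river: ρ → (6,23,-1)
river: ρ → (-1,23,6)
river: ρ → (6,13,-16)
river: ρ → (-16,19,3)
river: ρ → (3,23,-2)
river: ρ → (-2,21,14)
river: ρ → (14,7,-9)
river: ρ → (-9,11,12)
river: ρ → (12,13,-8)
river: ρ → (-8,19,6)
river: ρ → (6,17,-11)
river: ρ → (-11,5,12)
river: ρ → (12,19,-4)
river: ρ → (-4,21,7)
river: ρ → (7,21,-4)
river: ρ → (-4,19,12)
river: ρ → (12,5,-11)
river: ρ → (-11,17,6)
river: ρ → (6,19,-8)
river: ρ → (-8,13,12)
river: ρ → (12,11,-9)
river: ρ → (-9,7,14)
ρ-cycle length = 26 (tail of 0 descent steps not counted)

26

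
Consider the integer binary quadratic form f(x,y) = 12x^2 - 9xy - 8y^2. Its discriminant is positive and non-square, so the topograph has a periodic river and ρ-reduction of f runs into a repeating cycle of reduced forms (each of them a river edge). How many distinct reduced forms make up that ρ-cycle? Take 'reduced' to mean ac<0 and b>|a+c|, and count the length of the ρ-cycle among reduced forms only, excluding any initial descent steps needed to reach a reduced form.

D = 465, ⌊√D⌋ = 21
descent: ρ → (-8,9,12)  [lands on river]
river: ρ → (12,15,-5)
river: ρ → (-5,15,12)
river: ρ → (12,9,-8)
river: ρ → (-8,7,13)
river: ρ → (13,19,-2)
river: ρ → (-2,21,3)
river: ρ → (3,21,-2)
river: ρ → (-2,19,13)
river: ρ → (13,7,-8)
ρ-cycle length = 10 (tail of 1 descent step not counted)

10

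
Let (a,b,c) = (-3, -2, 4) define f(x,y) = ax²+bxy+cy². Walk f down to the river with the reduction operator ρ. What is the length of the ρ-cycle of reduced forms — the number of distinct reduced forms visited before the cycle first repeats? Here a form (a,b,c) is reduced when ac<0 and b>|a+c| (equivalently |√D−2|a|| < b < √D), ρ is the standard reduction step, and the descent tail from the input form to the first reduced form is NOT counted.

D = 52, ⌊√D⌋ = 7
descent: ρ → (4,2,-3)  [lands on river]
river: ρ → (-3,4,3)
river: ρ → (3,2,-4)
river: ρ → (-4,6,1)
river: ρ → (1,6,-4)
river: ρ → (-4,2,3)
river: ρ → (3,4,-3)
river: ρ → (-3,2,4)
river: ρ → (4,6,-1)
river: ρ → (-1,6,4)
ρ-cycle length = 10 (tail of 1 descent step not counted)

10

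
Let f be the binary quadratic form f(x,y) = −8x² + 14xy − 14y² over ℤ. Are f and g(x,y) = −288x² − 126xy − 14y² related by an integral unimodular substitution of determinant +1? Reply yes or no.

D₁ = -252, D₂ = -252
f is negative-definite; reduce −f:
−f: translate: b→2 (≡-14 mod 16), so (8,-14,14)→(8,2,8)
−f: reduced (well bottom): (8,2,8) with a≤c, −a<b≤a
flip sign back: reduced form of f is (-8,-2,-8)
g is negative-definite; reduce −g:
−g: flip: (288,126,14)→(14,-126,288)
−g: translate: b→14 (≡-126 mod 28), so (14,-126,288)→(14,14,8)
−g: flip: (14,14,8)→(8,-14,14)
−g: translate: b→2 (≡-14 mod 16), so (8,-14,14)→(8,2,8)
−g: reduced (well bottom): (8,2,8) with a≤c, −a<b≤a
flip sign back: reduced form of g is (-8,-2,-8)
reduced forms (-8, -2, -8) vs (-8, -2, -8) ⇒ equivalent

yes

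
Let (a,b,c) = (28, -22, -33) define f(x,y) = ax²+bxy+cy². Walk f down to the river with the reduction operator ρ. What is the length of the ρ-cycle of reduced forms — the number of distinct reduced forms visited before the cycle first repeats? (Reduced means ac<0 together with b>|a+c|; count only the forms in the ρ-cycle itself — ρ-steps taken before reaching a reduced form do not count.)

D = 4180, ⌊√D⌋ = 64
descent: ρ → (-33,22,28)  [lands on river]
river: ρ → (28,34,-27)
river: ρ → (-27,20,35)
river: ρ → (35,50,-12)
river: ρ → (-12,46,43)
river: ρ → (43,40,-15)
river: ρ → (-15,50,28)
river: ρ → (28,62,-3)
river: ρ → (-3,64,7)
river: ρ → (7,62,-12)
river: ρ → (-12,58,17)
river: ρ → (17,44,-33)
ρ-cycle length = 12 (tail of 1 descent step not counted)

12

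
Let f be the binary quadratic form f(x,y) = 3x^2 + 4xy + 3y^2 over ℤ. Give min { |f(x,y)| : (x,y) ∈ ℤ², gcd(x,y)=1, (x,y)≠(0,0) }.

translate: b→-2 (≡4 mod 6), so (3,4,3)→(3,-2,2)
flip: (3,-2,2)→(2,2,3)
reduced (well bottom): (2,2,3) with a≤c, −a<b≤a
well minimum = a = 2

2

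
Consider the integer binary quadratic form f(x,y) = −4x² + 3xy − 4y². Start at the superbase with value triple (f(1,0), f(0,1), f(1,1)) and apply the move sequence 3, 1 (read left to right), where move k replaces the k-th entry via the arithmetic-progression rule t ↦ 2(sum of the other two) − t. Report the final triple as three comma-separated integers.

start (-4,-4,-5) = (f(1,0),f(0,1),f(1,1))
replace slot 3: 2·((-4)+(-4)) − (-5) = -11 → (-4,-4,-11)
replace slot 1: 2·((-4)+(-11)) − (-4) = -26 → (-26,-4,-11)

-26,-4,-11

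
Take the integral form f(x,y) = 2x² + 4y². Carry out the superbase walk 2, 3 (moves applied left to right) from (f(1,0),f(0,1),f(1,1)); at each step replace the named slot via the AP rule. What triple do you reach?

start (2,4,6) = (f(1,0),f(0,1),f(1,1))
replace slot 2: 2·(2+6) − 4 = 12 → (2,12,6)
replace slot 3: 2·(2+12) − 6 = 22 → (2,12,22)

2,12,22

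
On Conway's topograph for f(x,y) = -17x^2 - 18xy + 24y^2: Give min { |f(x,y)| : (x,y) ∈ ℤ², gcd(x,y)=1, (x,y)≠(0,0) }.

descent: ρ → (24,18,-17)  [lands on river]
river: ρ → (-17,16,25)
river: ρ → (25,34,-8)
river: ρ → (-8,30,33)
river: ρ → (33,36,-5)
river: ρ → (-5,44,1)
river: ρ → (1,44,-5)
river: ρ → (-5,36,33)
river: ρ → (33,30,-8)
river: ρ → (-8,34,25)
river: ρ → (25,16,-17)
river: ρ → (-17,18,24)
river: ρ → (24,30,-11)
river: ρ → (-11,36,15)
river: ρ → (15,24,-23)
river: ρ → (-23,22,16)
river: ρ → (16,42,-3)
river: ρ → (-3,42,16)
river: ρ → (16,22,-23)
river: ρ → (-23,24,15)
river: ρ → (15,36,-11)
river: ρ → (-11,30,24)
closes: descent 1, river 22
min |a| on river = 1

1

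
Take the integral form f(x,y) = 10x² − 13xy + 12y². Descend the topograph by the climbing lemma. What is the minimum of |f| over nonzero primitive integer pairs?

translate: b→7 (≡-13 mod 20), so (10,-13,12)→(10,7,9)
flip: (10,7,9)→(9,-7,10)
reduced (well bottom): (9,-7,10) with a≤c, −a<b≤a
well minimum = a = 9

9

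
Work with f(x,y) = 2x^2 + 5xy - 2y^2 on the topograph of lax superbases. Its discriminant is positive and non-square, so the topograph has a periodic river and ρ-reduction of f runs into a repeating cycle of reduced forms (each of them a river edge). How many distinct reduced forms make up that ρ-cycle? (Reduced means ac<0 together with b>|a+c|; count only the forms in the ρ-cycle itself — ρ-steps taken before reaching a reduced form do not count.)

D = 41, ⌊√D⌋ = 6
river: ρ → (-2,3,4)
river: ρ → (4,5,-1)
river: ρ → (-1,5,4)
river: ρ → (4,3,-2)
river: ρ → (-2,5,2)
river: ρ → (2,3,-4)
river: ρ → (-4,5,1)
river: ρ → (1,5,-4)
river: ρ → (-4,3,2)
river: ρ → (2,5,-2)
ρ-cycle length = 10 (tail of 0 descent steps not counted)

10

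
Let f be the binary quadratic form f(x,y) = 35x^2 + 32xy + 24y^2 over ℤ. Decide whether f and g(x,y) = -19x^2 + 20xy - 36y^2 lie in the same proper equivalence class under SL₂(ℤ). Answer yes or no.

D₁ = -2336, D₂ = -2336
f: flip: (35,32,24)→(24,-32,35)
f: translate: b→16 (≡-32 mod 48), so (24,-32,35)→(24,16,27)
f: reduced (well bottom): (24,16,27) with a≤c, −a<b≤a
g is negative-definite; reduce −g:
−g: translate: b→18 (≡-20 mod 38), so (19,-20,36)→(19,18,35)
−g: reduced (well bottom): (19,18,35) with a≤c, −a<b≤a
flip sign back: reduced form of g is (-19,-18,-35)
reduced forms (24, 16, 27) vs (-19, -18, -35) ⇒ inequivalent

no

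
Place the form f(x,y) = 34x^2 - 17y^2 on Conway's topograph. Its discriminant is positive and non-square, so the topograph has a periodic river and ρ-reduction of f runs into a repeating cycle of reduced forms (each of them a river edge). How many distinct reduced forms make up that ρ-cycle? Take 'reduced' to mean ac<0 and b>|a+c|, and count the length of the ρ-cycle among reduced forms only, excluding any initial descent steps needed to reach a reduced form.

D = 2312, ⌊√D⌋ = 48
descent: ρ → (-17,34,17)  [lands on river]
river: ρ → (17,34,-17)
ρ-cycle length = 2 (tail of 1 descent step not counted)

2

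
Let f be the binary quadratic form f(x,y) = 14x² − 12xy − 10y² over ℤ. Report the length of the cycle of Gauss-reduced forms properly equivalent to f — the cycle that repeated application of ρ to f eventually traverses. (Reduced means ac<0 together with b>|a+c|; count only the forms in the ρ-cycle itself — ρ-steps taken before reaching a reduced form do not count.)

D = 704, ⌊√D⌋ = 26
descent: ρ → (-10,12,14)  [lands on river]
river: ρ → (14,16,-8)
river: ρ → (-8,16,14)
river: ρ → (14,12,-10)
river: ρ → (-10,8,16)
river: ρ → (16,24,-2)
river: ρ → (-2,24,16)
river: ρ → (16,8,-10)
ρ-cycle length = 8 (tail of 1 descent step not counted)

8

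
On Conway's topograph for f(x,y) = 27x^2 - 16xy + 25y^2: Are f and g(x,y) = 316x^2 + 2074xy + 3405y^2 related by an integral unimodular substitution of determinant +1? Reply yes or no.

D₁ = -2444, D₂ = -2444
f: flip: (27,-16,25)→(25,16,27)
f: reduced (well bottom): (25,16,27) with a≤c, −a<b≤a
g: translate: b→178 (≡2074 mod 632), so (316,2074,3405)→(316,178,27)
g: flip: (316,178,27)→(27,-178,316)
g: translate: b→-16 (≡-178 mod 54), so (27,-178,316)→(27,-16,25)
g: flip: (27,-16,25)→(25,16,27)
g: reduced (well bottom): (25,16,27) with a≤c, −a<b≤a
reduced forms (25, 16, 27) vs (25, 16, 27) ⇒ equivalent

yes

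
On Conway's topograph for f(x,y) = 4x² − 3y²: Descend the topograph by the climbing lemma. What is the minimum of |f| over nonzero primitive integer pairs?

descent: ρ → (-3,6,1)  [lands on river]
river: ρ → (1,6,-3)
closes: descent 1, river 2
min |a| on river = 1

1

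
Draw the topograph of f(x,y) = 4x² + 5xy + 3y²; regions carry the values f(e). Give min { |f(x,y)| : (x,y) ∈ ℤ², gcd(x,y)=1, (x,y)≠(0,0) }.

translate: b→-3 (≡5 mod 8), so (4,5,3)→(4,-3,2)
flip: (4,-3,2)→(2,3,4)
translate: b→-1 (≡3 mod 4), so (2,3,4)→(2,-1,3)
reduced (well bottom): (2,-1,3) with a≤c, −a<b≤a
well minimum = a = 2

2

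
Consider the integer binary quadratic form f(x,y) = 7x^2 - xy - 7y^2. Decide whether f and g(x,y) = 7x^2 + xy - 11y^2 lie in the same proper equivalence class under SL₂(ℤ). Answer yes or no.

D₁ = 197, D₂ = 309
discriminants differ ⇒ not SL₂(ℤ)-equivalent

no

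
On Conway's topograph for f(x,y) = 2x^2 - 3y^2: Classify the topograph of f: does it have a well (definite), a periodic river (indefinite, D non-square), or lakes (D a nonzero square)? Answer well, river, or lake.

D = b²−4ac = 0² − 4·2·(-3) = 24
D > 0 non-square ⇒ indefinite ⇒ periodic river

river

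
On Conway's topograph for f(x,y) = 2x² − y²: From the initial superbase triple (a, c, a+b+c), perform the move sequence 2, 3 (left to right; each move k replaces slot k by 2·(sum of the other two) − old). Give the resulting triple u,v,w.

start (2,-1,1) = (f(1,0),f(0,1),f(1,1))
replace slot 2: 2·(2+1) − (-1) = 7 → (2,7,1)
replace slot 3: 2·(2+7) − 1 = 17 → (2,7,17)

2,7,17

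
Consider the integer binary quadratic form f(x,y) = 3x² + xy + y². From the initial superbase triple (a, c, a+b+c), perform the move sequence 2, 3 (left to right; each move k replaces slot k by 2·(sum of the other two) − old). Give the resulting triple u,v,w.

start (3,1,5) = (f(1,0),f(0,1),f(1,1))
replace slot 2: 2·(3+5) − 1 = 15 → (3,15,5)
replace slot 3: 2·(3+15) − 5 = 31 → (3,15,31)

3,15,31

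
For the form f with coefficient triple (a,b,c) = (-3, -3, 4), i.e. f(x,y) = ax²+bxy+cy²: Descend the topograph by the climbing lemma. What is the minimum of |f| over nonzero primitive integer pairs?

descent: ρ → (4,3,-3)  [lands on river]
river: ρ → (-3,3,4)
river: ρ → (4,5,-2)
river: ρ → (-2,7,1)
river: ρ → (1,7,-2)
river: ρ → (-2,5,4)
closes: descent 1, river 6
min |a| on river = 1

1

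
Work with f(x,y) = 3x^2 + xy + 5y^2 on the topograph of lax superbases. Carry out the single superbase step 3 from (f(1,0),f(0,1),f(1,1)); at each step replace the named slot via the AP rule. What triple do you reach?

start (3,5,9) = (f(1,0),f(0,1),f(1,1))
replace slot 3: 2·(3+5) − 9 = 7 → (3,5,7)

3,5,7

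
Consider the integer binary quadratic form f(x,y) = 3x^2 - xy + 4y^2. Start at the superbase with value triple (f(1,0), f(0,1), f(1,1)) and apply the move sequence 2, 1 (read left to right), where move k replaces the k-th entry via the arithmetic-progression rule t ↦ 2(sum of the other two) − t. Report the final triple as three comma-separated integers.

start (3,4,6) = (f(1,0),f(0,1),f(1,1))
replace slot 2: 2·(3+6) − 4 = 14 → (3,14,6)
replace slot 1: 2·(14+6) − 3 = 37 → (37,14,6)

37,14,6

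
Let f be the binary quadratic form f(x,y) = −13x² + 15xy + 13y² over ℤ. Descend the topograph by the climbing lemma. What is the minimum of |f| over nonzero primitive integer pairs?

river: ρ → (13,11,-15)
river: ρ → (-15,19,9)
river: ρ → (9,17,-17)
river: ρ → (-17,17,9)
river: ρ → (9,19,-15)
river: ρ → (-15,11,13)
river: ρ → (13,15,-13)
river: ρ → (-13,11,15)
river: ρ → (15,19,-9)
river: ρ → (-9,17,17)
river: ρ → (17,17,-9)
river: ρ → (-9,19,15)
river: ρ → (15,11,-13)
river: ρ → (-13,15,13)
closes: descent 0, river 14
min |a| on river = 9

9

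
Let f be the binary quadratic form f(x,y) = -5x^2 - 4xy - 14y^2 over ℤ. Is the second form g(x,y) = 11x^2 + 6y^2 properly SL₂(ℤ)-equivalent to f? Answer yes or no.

D₁ = -264, D₂ = -264
f is negative-definite; reduce −f:
−f: reduced (well bottom): (5,4,14) with a≤c, −a<b≤a
flip sign back: reduced form of f is (-5,-4,-14)
g: flip: (11,0,6)→(6,0,11)
g: reduced (well bottom): (6,0,11) with a≤c, −a<b≤a
reduced forms (-5, -4, -14) vs (6, 0, 11) ⇒ inequivalent

no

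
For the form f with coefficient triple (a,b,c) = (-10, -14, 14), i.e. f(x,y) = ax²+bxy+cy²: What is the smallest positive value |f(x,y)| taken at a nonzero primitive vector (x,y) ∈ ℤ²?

descent: ρ → (14,14,-10)  [lands on river]
river: ρ → (-10,26,2)
river: ρ → (2,26,-10)
river: ρ → (-10,14,14)
closes: descent 1, river 4
min |a| on river = 2

2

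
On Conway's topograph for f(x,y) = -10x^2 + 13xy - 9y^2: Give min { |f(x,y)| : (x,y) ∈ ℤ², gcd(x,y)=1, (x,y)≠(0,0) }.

translate: b→7 (≡-13 mod 20), so (10,-13,9)→(10,7,6)
flip: (10,7,6)→(6,-7,10)
translate: b→5 (≡-7 mod 12), so (6,-7,10)→(6,5,9)
reduced (well bottom): (6,5,9) with a≤c, −a<b≤a
well minimum |f| = |-6| = 6 (negative-definite)

6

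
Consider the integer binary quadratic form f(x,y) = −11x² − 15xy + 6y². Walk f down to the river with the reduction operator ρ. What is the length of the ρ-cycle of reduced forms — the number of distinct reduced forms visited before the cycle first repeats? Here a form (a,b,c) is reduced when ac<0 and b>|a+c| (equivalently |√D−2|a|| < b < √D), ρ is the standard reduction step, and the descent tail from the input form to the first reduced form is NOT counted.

D = 489, ⌊√D⌋ = 22
descent: ρ → (6,15,-11)  [lands on river]
river: ρ → (-11,7,10)
river: ρ → (10,13,-8)
river: ρ → (-8,19,4)
river: ρ → (4,21,-3)
river: ρ → (-3,21,4)
river: ρ → (4,19,-8)
river: ρ → (-8,13,10)
river: ρ → (10,7,-11)
river: ρ → (-11,15,6)
river: ρ → (6,21,-2)
river: ρ → (-2,19,16)
river: ρ → (16,13,-5)
river: ρ → (-5,17,10)
river: ρ → (10,3,-12)
river: ρ → (-12,21,1)
river: ρ → (1,21,-12)
river: ρ → (-12,3,10)
river: ρ → (10,17,-5)
river: ρ → (-5,13,16)
river: ρ → (16,19,-2)
river: ρ → (-2,21,6)
ρ-cycle length = 22 (tail of 1 descent step not counted)

22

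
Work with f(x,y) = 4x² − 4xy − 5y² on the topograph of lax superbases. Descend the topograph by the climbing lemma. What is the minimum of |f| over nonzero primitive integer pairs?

descent: ρ → (-5,4,4)  [lands on river]
river: ρ → (4,4,-5)
river: ρ → (-5,6,3)
river: ρ → (3,6,-5)
closes: descent 1, river 4
min |a| on river = 3

3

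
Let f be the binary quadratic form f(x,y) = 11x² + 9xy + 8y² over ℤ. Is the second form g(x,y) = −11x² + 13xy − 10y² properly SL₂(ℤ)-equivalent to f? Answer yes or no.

D₁ = -271, D₂ = -271
f: flip: (11,9,8)→(8,-9,11)
f: translate: b→7 (≡-9 mod 16), so (8,-9,11)→(8,7,10)
f: reduced (well bottom): (8,7,10) with a≤c, −a<b≤a
g is negative-definite; reduce −g:
−g: translate: b→9 (≡-13 mod 22), so (11,-13,10)→(11,9,8)
−g: flip: (11,9,8)→(8,-9,11)
−g: translate: b→7 (≡-9 mod 16), so (8,-9,11)→(8,7,10)
−g: reduced (well bottom): (8,7,10) with a≤c, −a<b≤a
flip sign back: reduced form of g is (-8,-7,-10)
reduced forms (8, 7, 10) vs (-8, -7, -10) ⇒ inequivalent

no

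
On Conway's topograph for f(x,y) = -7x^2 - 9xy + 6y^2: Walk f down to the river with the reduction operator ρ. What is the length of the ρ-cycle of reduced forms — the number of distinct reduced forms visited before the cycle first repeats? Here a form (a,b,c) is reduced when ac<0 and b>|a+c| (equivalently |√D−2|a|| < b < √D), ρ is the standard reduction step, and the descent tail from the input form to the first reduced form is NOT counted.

D = 249, ⌊√D⌋ = 15
descent: ρ → (6,9,-7)  [lands on river]
river: ρ → (-7,5,8)
river: ρ → (8,11,-4)
river: ρ → (-4,13,5)
river: ρ → (5,7,-10)
river: ρ → (-10,13,2)
river: ρ → (2,15,-3)
river: ρ → (-3,15,2)
river: ρ → (2,13,-10)
river: ρ → (-10,7,5)
river: ρ → (5,13,-4)
river: ρ → (-4,11,8)
river: ρ → (8,5,-7)
river: ρ → (-7,9,6)
river: ρ → (6,15,-1)
river: ρ → (-1,15,6)
ρ-cycle length = 16 (tail of 1 descent step not counted)

16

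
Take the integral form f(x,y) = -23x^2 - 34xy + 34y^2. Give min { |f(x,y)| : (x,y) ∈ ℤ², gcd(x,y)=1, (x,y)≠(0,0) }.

descent: ρ → (34,34,-23)  [lands on river]
river: ρ → (-23,58,10)
river: ρ → (10,62,-11)
river: ρ → (-11,48,45)
river: ρ → (45,42,-14)
river: ρ → (-14,42,45)
river: ρ → (45,48,-11)
river: ρ → (-11,62,10)
river: ρ → (10,58,-23)
river: ρ → (-23,34,34)
closes: descent 1, river 10
min |a| on river = 10

10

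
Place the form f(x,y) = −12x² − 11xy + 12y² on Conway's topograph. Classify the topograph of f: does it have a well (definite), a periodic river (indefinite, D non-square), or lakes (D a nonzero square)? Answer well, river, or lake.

D = b²−4ac = (-11)² − 4·(-12)·12 = 697
D > 0 non-square ⇒ indefinite ⇒ periodic river

river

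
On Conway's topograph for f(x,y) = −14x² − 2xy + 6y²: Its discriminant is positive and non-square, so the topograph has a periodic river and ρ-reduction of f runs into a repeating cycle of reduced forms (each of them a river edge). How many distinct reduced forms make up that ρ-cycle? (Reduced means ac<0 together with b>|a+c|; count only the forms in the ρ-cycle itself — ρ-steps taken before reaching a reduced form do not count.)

D = 340, ⌊√D⌋ = 18
descent: ρ → (6,14,-6)  [lands on river]
river: ρ → (-6,10,10)
river: ρ → (10,10,-6)
river: ρ → (-6,14,6)
river: ρ → (6,10,-10)
river: ρ → (-10,10,6)
ρ-cycle length = 6 (tail of 1 descent step not counted)

6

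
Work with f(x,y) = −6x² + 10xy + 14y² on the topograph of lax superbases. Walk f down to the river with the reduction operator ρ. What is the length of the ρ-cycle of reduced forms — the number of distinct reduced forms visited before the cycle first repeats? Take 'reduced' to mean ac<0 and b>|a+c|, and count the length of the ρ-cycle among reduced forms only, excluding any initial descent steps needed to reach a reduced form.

D = 436, ⌊√D⌋ = 20
river: ρ → (14,18,-2)
river: ρ → (-2,18,14)
river: ρ → (14,10,-6)
river: ρ → (-6,14,10)
river: ρ → (10,6,-10)
river: ρ → (-10,14,6)
river: ρ → (6,10,-14)
river: ρ → (-14,18,2)
river: ρ → (2,18,-14)
river: ρ → (-14,10,6)
river: ρ → (6,14,-10)
river: ρ → (-10,6,10)
river: ρ → (10,14,-6)
river: ρ → (-6,10,14)
ρ-cycle length = 14 (tail of 0 descent steps not counted)

14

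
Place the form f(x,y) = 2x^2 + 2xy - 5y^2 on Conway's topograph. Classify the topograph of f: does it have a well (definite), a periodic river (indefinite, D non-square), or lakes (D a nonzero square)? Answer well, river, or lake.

D = b²−4ac = 2² − 4·2·(-5) = 44
D > 0 non-square ⇒ indefinite ⇒ periodic river

river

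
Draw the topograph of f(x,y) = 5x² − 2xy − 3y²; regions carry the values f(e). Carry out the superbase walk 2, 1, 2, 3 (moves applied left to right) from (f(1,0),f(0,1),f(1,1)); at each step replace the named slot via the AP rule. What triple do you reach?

start (5,-3,0) = (f(1,0),f(0,1),f(1,1))
replace slot 2: 2·(5+0) − (-3) = 13 → (5,13,0)
replace slot 1: 2·(13+0) − 5 = 21 → (21,13,0)
replace slot 2: 2·(21+0) − 13 = 29 → (21,29,0)
replace slot 3: 2·(21+29) − 0 = 100 → (21,29,100)

21,29,100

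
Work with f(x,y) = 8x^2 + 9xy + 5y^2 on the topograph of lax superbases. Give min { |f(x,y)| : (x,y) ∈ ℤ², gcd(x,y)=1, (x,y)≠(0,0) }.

translate: b→-7 (≡9 mod 16), so (8,9,5)→(8,-7,4)
flip: (8,-7,4)→(4,7,8)
translate: b→-1 (≡7 mod 8), so (4,7,8)→(4,-1,5)
reduced (well bottom): (4,-1,5) with a≤c, −a<b≤a
well minimum = a = 4

4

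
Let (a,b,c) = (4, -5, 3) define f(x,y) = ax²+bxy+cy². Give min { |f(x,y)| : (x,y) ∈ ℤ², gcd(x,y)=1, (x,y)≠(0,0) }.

translate: b→3 (≡-5 mod 8), so (4,-5,3)→(4,3,2)
flip: (4,3,2)→(2,-3,4)
translate: b→1 (≡-3 mod 4), so (2,-3,4)→(2,1,3)
reduced (well bottom): (2,1,3) with a≤c, −a<b≤a
well minimum = a = 2

2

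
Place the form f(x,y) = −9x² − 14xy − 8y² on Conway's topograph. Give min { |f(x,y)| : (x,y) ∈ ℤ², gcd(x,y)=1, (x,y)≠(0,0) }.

translate: b→-4 (≡14 mod 18), so (9,14,8)→(9,-4,3)
flip: (9,-4,3)→(3,4,9)
translate: b→-2 (≡4 mod 6), so (3,4,9)→(3,-2,8)
reduced (well bottom): (3,-2,8) with a≤c, −a<b≤a
well minimum |f| = |-3| = 3 (negative-definite)

3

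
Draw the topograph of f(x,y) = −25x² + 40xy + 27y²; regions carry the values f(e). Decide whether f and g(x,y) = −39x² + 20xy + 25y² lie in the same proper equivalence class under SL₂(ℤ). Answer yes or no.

D₁ = 4300, D₂ = 4300
river cycle of f (length 22): (27, 14, -38), (-38, 62, 3), (3, 64, -17), (-17, 38, 42), (42, 46, -13), (-13, 58, 18), (18, 50, -25), (-25, 50, 18), (18, 58, -13), (-13, 46, 42), … (12 more)
river cycle of g (length 26): (25, 30, -34), (-34, 38, 21), (21, 46, -26), (-26, 58, 9), (9, 50, -50), (-50, 50, 9), (9, 58, -26), (-26, 46, 21), (21, 38, -34), (-34, 30, 25), … (16 more)
cycles differ ⇒ inequivalent

no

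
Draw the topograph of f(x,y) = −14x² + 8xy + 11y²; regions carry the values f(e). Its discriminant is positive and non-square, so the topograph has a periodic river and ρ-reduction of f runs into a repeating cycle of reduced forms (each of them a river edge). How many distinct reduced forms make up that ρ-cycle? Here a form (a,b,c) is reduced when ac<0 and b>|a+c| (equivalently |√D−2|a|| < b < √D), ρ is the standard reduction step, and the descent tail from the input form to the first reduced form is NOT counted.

D = 680, ⌊√D⌋ = 26
river: ρ → (11,14,-11)
river: ρ → (-11,8,14)
river: ρ → (14,20,-5)
river: ρ → (-5,20,14)
river: ρ → (14,8,-11)
river: ρ → (-11,14,11)
river: ρ → (11,8,-14)
river: ρ → (-14,20,5)
river: ρ → (5,20,-14)
river: ρ → (-14,8,11)
ρ-cycle length = 10 (tail of 0 descent steps not counted)

10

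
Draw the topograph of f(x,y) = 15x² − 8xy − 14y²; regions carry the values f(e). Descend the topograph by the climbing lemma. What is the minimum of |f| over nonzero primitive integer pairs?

descent: ρ → (-14,8,15)  [lands on river]
river: ρ → (15,22,-7)
river: ρ → (-7,20,18)
river: ρ → (18,16,-9)
river: ρ → (-9,20,14)
river: ρ → (14,8,-15)
river: ρ → (-15,22,7)
river: ρ → (7,20,-18)
river: ρ → (-18,16,9)
river: ρ → (9,20,-14)
closes: descent 1, river 10
min |a| on river = 7

7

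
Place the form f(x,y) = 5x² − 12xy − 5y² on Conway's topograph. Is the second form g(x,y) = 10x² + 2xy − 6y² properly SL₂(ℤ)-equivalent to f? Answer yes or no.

D₁ = 244, D₂ = 244
river cycle of f (length 22): (-5, 12, 5), (5, 8, -9), (-9, 10, 4), (4, 14, -3), (-3, 10, 12), (12, 14, -1), (-1, 14, 12), (12, 10, -3), (-3, 14, 4), (4, 10, -9), … (12 more)
river cycle of g (length 6): (-6, 10, 6), (6, 14, -2), (-2, 14, 6), (6, 10, -6), (-6, 14, 2), (2, 14, -6)
cycles differ ⇒ inequivalent

no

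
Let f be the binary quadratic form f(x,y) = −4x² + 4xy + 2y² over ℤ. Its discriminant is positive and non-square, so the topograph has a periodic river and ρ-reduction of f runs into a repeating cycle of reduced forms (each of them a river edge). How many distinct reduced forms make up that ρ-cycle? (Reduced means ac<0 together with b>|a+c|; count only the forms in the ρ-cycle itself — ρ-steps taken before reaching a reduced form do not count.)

D = 48, ⌊√D⌋ = 6
river: ρ → (2,4,-4)
river: ρ → (-4,4,2)
ρ-cycle length = 2 (tail of 0 descent steps not counted)

2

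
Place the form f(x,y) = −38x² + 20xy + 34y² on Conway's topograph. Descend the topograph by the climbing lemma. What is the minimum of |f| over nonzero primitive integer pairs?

river: ρ → (34,48,-24)
river: ρ → (-24,48,34)
river: ρ → (34,20,-38)
river: ρ → (-38,56,16)
river: ρ → (16,72,-6)
river: ρ → (-6,72,16)
river: ρ → (16,56,-38)
river: ρ → (-38,20,34)
closes: descent 0, river 8
min |a| on river = 6

6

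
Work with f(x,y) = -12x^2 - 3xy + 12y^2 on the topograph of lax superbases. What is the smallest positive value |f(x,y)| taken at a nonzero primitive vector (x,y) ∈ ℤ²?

descent: ρ → (12,3,-12)  [lands on river]
river: ρ → (-12,21,3)
river: ρ → (3,21,-12)
river: ρ → (-12,3,12)
river: ρ → (12,21,-3)
river: ρ → (-3,21,12)
closes: descent 1, river 6
min |a| on river = 3

3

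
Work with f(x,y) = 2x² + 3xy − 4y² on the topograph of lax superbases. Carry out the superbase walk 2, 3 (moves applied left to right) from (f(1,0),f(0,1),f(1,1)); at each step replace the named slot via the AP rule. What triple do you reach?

start (2,-4,1) = (f(1,0),f(0,1),f(1,1))
replace slot 2: 2·(2+1) − (-4) = 10 → (2,10,1)
replace slot 3: 2·(2+10) − 1 = 23 → (2,10,23)

2,10,23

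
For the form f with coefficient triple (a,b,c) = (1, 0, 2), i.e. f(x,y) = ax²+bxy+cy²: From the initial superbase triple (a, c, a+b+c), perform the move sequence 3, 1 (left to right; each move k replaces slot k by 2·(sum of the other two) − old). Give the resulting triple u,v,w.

start (1,2,3) = (f(1,0),f(0,1),f(1,1))
replace slot 3: 2·(1+2) − 3 = 3 → (1,2,3)
replace slot 1: 2·(2+3) − 1 = 9 → (9,2,3)

9,2,3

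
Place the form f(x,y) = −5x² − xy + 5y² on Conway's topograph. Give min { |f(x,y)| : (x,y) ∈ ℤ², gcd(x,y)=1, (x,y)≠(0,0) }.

descent: ρ → (5,1,-5)  [lands on river]
river: ρ → (-5,9,1)
river: ρ → (1,9,-5)
river: ρ → (-5,1,5)
river: ρ → (5,9,-1)
river: ρ → (-1,9,5)
closes: descent 1, river 6
min |a| on river = 1

1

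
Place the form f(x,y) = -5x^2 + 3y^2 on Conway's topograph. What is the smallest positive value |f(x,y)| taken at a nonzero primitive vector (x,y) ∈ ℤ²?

descent: ρ → (3,6,-2)  [lands on river]
river: ρ → (-2,6,3)
closes: descent 1, river 2
min |a| on river = 2

2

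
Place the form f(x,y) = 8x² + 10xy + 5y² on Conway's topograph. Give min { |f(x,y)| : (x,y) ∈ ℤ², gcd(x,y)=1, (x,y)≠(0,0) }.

translate: b→-6 (≡10 mod 16), so (8,10,5)→(8,-6,3)
flip: (8,-6,3)→(3,6,8)
translate: b→0 (≡6 mod 6), so (3,6,8)→(3,0,5)
reduced (well bottom): (3,0,5) with a≤c, −a<b≤a
well minimum = a = 3

3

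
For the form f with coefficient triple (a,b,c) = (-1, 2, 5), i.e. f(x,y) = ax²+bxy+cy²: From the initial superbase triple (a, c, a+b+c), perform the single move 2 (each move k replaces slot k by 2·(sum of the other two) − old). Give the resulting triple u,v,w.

start (-1,5,6) = (f(1,0),f(0,1),f(1,1))
replace slot 2: 2·((-1)+6) − 5 = 5 → (-1,5,6)

-1,5,6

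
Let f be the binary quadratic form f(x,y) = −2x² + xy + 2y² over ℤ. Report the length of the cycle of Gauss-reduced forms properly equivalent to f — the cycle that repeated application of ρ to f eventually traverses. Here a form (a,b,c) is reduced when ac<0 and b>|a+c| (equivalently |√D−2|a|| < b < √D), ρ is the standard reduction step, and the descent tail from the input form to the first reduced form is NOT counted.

D = 17, ⌊√D⌋ = 4
river: ρ → (2,3,-1)
river: ρ → (-1,3,2)
river: ρ → (2,1,-2)
river: ρ → (-2,3,1)
river: ρ → (1,3,-2)
river: ρ → (-2,1,2)
ρ-cycle length = 6 (tail of 0 descent steps not counted)

6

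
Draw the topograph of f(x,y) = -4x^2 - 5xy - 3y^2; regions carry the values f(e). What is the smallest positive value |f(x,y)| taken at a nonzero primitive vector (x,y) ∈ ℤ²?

translate: b→-3 (≡5 mod 8), so (4,5,3)→(4,-3,2)
flip: (4,-3,2)→(2,3,4)
translate: b→-1 (≡3 mod 4), so (2,3,4)→(2,-1,3)
reduced (well bottom): (2,-1,3) with a≤c, −a<b≤a
well minimum |f| = |-2| = 2 (negative-definite)

2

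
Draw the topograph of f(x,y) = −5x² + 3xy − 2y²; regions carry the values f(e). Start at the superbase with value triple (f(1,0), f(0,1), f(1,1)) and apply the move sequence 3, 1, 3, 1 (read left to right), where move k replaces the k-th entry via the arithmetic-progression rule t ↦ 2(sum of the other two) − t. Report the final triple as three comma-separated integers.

start (-5,-2,-4) = (f(1,0),f(0,1),f(1,1))
replace slot 3: 2·((-5)+(-2)) − (-4) = -10 → (-5,-2,-10)
replace slot 1: 2·((-2)+(-10)) − (-5) = -19 → (-19,-2,-10)
replace slot 3: 2·((-19)+(-2)) − (-10) = -32 → (-19,-2,-32)
replace slot 1: 2·((-2)+(-32)) − (-19) = -49 → (-49,-2,-32)

-49,-2,-32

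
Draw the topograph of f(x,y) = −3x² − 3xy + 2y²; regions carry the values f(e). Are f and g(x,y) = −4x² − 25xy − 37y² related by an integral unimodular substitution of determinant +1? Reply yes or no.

D₁ = 33, D₂ = 33
river cycle of f (length 4): (2, 3, -3), (-3, 3, 2), (2, 5, -1), (-1, 5, 2)
river cycle of g (length 4): (2, 5, -1), (-1, 5, 2), (2, 3, -3), (-3, 3, 2)
cycles coincide ⇒ equivalent

yes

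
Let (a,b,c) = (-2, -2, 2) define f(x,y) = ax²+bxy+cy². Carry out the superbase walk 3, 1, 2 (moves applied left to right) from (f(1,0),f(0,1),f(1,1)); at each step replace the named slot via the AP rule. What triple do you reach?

start (-2,2,-2) = (f(1,0),f(0,1),f(1,1))
replace slot 3: 2·((-2)+2) − (-2) = 2 → (-2,2,2)
replace slot 1: 2·(2+2) − (-2) = 10 → (10,2,2)
replace slot 2: 2·(10+2) − 2 = 22 → (10,22,2)

10,22,2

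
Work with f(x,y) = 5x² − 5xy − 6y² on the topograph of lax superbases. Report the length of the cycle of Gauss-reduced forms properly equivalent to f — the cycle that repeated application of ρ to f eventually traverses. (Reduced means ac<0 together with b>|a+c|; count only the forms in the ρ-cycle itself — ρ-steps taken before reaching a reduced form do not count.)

D = 145, ⌊√D⌋ = 12
descent: ρ → (-6,5,5)  [lands on river]
river: ρ → (5,5,-6)
river: ρ → (-6,7,4)
river: ρ → (4,9,-4)
river: ρ → (-4,7,6)
river: ρ → (6,5,-5)
river: ρ → (-5,5,6)
river: ρ → (6,7,-4)
river: ρ → (-4,9,4)
river: ρ → (4,7,-6)
ρ-cycle length = 10 (tail of 1 descent step not counted)

10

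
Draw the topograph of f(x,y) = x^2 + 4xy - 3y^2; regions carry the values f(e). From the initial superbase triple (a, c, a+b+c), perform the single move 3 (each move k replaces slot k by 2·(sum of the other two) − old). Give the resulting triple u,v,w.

start (1,-3,2) = (f(1,0),f(0,1),f(1,1))
replace slot 3: 2·(1+(-3)) − 2 = -6 → (1,-3,-6)

1,-3,-6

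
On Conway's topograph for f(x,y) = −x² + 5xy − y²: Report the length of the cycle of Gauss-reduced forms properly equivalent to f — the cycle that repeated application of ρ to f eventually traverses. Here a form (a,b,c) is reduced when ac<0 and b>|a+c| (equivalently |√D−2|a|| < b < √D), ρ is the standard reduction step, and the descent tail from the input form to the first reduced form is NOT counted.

D = 21, ⌊√D⌋ = 4
descent: ρ → (-1,3,3)  [lands on river]
river: ρ → (3,3,-1)
ρ-cycle length = 2 (tail of 1 descent step not counted)

2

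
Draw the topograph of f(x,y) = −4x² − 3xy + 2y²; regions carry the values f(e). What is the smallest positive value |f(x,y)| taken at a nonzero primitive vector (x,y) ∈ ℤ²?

descent: ρ → (2,3,-4)  [lands on river]
river: ρ → (-4,5,1)
river: ρ → (1,5,-4)
river: ρ → (-4,3,2)
river: ρ → (2,5,-2)
river: ρ → (-2,3,4)
river: ρ → (4,5,-1)
river: ρ → (-1,5,4)
river: ρ → (4,3,-2)
river: ρ → (-2,5,2)
closes: descent 1, river 10
min |a| on river = 1

1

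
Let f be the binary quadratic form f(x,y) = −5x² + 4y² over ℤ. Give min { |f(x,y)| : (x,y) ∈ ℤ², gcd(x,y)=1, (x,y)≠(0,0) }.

descent: ρ → (4,8,-1)  [lands on river]
river: ρ → (-1,8,4)
closes: descent 1, river 2
min |a| on river = 1

1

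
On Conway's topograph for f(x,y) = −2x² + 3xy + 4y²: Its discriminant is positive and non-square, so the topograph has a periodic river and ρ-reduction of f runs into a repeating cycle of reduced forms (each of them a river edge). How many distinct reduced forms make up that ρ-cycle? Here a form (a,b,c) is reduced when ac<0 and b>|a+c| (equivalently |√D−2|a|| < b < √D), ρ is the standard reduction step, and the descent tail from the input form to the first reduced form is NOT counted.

D = 41, ⌊√D⌋ = 6
river: ρ → (4,5,-1)
river: ρ → (-1,5,4)
river: ρ → (4,3,-2)
river: ρ → (-2,5,2)
river: ρ → (2,3,-4)
river: ρ → (-4,5,1)
river: ρ → (1,5,-4)
river: ρ → (-4,3,2)
river: ρ → (2,5,-2)
river: ρ → (-2,3,4)
ρ-cycle length = 10 (tail of 0 descent steps not counted)

10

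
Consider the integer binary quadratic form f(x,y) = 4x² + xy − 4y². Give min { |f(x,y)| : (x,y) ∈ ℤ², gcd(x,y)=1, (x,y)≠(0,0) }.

river: ρ → (-4,7,1)
river: ρ → (1,7,-4)
river: ρ → (-4,1,4)
river: ρ → (4,7,-1)
river: ρ → (-1,7,4)
river: ρ → (4,1,-4)
closes: descent 0, river 6
min |a| on river = 1

1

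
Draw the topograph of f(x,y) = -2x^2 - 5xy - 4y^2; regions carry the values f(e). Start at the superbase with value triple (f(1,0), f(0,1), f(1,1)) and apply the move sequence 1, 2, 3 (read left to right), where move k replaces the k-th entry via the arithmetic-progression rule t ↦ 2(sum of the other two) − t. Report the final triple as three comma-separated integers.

start (-2,-4,-11) = (f(1,0),f(0,1),f(1,1))
replace slot 1: 2·((-4)+(-11)) − (-2) = -28 → (-28,-4,-11)
replace slot 2: 2·((-28)+(-11)) − (-4) = -74 → (-28,-74,-11)
replace slot 3: 2·((-28)+(-74)) − (-11) = -193 → (-28,-74,-193)

-28,-74,-193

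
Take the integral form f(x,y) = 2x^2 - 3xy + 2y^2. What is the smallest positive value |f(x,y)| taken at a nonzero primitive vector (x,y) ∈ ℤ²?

translate: b→1 (≡-3 mod 4), so (2,-3,2)→(2,1,1)
flip: (2,1,1)→(1,-1,2)
translate: b→1 (≡-1 mod 2), so (1,-1,2)→(1,1,2)
reduced (well bottom): (1,1,2) with a≤c, −a<b≤a
well minimum = a = 1

1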